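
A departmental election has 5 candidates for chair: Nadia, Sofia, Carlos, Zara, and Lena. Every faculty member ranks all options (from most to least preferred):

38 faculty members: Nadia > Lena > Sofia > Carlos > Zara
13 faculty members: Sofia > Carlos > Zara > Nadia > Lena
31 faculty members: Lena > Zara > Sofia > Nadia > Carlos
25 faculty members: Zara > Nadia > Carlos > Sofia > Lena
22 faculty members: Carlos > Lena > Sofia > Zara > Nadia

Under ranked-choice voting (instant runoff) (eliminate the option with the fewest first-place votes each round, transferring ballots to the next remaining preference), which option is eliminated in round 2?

Zara

Round 1: Nadia 38, Sofia 13, Carlos 22, Zara 25, Lena 31. Eliminate Sofia.
Round 2: Nadia 38, Carlos 35, Zara 25, Lena 31. Eliminate Zara.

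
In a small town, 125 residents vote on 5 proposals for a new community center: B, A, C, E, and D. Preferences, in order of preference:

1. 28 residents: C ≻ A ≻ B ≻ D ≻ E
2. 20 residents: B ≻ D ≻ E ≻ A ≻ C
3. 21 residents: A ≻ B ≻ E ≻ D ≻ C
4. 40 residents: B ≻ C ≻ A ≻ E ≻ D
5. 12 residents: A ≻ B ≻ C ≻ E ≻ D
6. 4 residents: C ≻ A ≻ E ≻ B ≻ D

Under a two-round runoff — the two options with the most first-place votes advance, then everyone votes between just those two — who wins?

A

Round 1 first-place votes: B 60, A 33, C 32, E 0, D 0.
B and A advance.
Runoff: B is preferred to A by 60 voters; A by 65.
A wins the runoff.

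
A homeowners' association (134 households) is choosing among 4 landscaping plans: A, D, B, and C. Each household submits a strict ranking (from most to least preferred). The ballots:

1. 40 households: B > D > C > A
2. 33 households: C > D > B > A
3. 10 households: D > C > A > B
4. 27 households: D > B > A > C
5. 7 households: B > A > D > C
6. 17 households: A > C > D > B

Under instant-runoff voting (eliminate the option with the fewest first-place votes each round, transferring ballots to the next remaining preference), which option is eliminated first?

A

Round 1: A 17, D 37, B 47, C 33. Eliminate A.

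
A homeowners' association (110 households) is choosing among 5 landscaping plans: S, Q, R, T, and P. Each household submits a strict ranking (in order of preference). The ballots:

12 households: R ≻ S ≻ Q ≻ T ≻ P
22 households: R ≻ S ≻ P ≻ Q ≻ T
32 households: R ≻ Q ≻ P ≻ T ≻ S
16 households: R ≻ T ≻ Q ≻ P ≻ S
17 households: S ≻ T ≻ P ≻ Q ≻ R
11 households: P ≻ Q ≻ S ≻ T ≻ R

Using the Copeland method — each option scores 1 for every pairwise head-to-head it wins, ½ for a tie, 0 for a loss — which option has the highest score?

S: beats T; loses to Q, R, and P → score 1.
Q: beats S, T, and P; loses to R → score 3.
R: beats S, Q, T, and P → score 4.
T: loses to S, Q, R, and P → score 0.
P: beats S and T; loses to Q and R → score 2.
R has the best pairwise record.

R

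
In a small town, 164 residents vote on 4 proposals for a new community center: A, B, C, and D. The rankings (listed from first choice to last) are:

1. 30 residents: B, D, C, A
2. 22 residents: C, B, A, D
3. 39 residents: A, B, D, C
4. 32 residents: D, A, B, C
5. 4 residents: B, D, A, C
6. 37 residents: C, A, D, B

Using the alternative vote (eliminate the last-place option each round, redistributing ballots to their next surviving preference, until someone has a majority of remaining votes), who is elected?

C

Round 1: A 39, B 34, C 59, D 32. Eliminate D.
Round 2: A 71, B 34, C 59. Eliminate B.
Round 3: A 75, C 89. C has a majority.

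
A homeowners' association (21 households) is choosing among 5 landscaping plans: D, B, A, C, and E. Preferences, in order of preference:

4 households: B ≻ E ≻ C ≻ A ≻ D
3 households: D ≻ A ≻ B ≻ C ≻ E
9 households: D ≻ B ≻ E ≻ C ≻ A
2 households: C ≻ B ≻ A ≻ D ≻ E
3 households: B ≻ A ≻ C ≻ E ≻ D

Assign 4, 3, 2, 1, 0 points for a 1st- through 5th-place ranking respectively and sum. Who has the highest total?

D: 4·0 + 3·4 + 9·4 + 2·1 + 3·0 = 50
B: 4·4 + 3·2 + 9·3 + 2·3 + 3·4 = 67
A: 4·1 + 3·3 + 9·0 + 2·2 + 3·3 = 26
C: 4·2 + 3·1 + 9·1 + 2·4 + 3·2 = 34
E: 4·3 + 3·0 + 9·2 + 2·0 + 3·1 = 33
B has the highest Borda score (67).

B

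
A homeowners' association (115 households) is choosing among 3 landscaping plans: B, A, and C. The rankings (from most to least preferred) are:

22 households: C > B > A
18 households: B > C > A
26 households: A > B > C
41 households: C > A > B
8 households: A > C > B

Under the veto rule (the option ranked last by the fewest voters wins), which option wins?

C

Last-place votes: B 49, A 40, C 26.
C is ranked last by the fewest voters, so C wins.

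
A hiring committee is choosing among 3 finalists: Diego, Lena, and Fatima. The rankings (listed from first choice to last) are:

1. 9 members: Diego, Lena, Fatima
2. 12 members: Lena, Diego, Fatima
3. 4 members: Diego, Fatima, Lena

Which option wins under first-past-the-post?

Diego

First-place votes: Diego 13, Lena 12, Fatima 0.
Diego has the most first-place votes.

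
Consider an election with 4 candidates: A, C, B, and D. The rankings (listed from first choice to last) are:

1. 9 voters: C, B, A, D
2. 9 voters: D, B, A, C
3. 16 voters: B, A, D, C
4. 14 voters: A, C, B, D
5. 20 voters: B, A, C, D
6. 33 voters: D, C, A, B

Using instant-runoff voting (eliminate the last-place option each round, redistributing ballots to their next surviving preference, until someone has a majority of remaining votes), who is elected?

Round 1: A 14, C 9, B 36, D 42. Eliminate C.
Round 2: A 14, B 45, D 42. Eliminate A.
Round 3: B 59, D 42. B has a majority.

B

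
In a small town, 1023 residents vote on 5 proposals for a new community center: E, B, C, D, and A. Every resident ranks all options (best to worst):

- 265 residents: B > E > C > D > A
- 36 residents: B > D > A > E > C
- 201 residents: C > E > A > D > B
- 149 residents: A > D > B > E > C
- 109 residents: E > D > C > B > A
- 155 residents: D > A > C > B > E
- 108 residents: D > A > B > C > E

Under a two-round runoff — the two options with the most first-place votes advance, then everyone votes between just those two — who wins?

D

Round 1 first-place votes: E 109, B 301, C 201, D 263, A 149.
B and D advance.
Runoff: B is preferred to D by 301 voters; D by 722.
D wins the runoff.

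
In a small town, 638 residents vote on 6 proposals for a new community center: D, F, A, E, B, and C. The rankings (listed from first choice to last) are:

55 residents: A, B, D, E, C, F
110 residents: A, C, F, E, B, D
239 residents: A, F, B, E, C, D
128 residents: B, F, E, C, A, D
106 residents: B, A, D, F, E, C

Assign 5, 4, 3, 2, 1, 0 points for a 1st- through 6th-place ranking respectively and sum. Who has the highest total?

D: 55·3 + 110·0 + 239·0 + 128·0 + 106·3 = 483
F: 55·0 + 110·3 + 239·4 + 128·4 + 106·2 = 2010
A: 55·5 + 110·5 + 239·5 + 128·1 + 106·4 = 2572
E: 55·2 + 110·2 + 239·2 + 128·3 + 106·1 = 1298
B: 55·4 + 110·1 + 239·3 + 128·5 + 106·5 = 2217
C: 55·1 + 110·4 + 239·1 + 128·2 + 106·0 = 990
A has the highest Borda score (2572).

A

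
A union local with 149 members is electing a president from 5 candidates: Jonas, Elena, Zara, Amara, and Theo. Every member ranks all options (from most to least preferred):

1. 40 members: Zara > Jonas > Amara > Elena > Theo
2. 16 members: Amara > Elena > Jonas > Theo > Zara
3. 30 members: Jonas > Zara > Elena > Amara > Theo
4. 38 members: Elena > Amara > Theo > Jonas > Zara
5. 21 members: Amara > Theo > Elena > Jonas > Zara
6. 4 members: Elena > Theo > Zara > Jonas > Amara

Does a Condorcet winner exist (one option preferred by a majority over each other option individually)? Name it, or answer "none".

Amara vs Jonas: 75–74 for Amara.
Amara vs Elena: 77–72 for Amara.
Amara vs Zara: 75–74 for Amara.
Amara vs Theo: 145–4 for Amara.
Amara beats every other option head-to-head.

Amara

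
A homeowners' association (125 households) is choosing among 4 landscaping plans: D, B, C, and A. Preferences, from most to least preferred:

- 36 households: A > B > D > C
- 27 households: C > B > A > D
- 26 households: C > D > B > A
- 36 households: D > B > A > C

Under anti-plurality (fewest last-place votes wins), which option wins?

Last-place votes: D 27, B 0, C 72, A 26.
B is ranked last by the fewest voters, so B wins.

B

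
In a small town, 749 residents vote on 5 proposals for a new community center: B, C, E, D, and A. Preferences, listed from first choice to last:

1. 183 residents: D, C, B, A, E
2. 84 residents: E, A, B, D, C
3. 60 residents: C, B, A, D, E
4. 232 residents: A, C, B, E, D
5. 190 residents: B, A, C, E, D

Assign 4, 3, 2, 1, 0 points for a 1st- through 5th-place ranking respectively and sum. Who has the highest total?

A

B: 183·2 + 84·2 + 60·3 + 232·2 + 190·4 = 1938
C: 183·3 + 84·0 + 60·4 + 232·3 + 190·2 = 1865
E: 183·0 + 84·4 + 60·0 + 232·1 + 190·1 = 758
D: 183·4 + 84·1 + 60·1 + 232·0 + 190·0 = 876
A: 183·1 + 84·3 + 60·2 + 232·4 + 190·3 = 2053
A has the highest Borda score (2053).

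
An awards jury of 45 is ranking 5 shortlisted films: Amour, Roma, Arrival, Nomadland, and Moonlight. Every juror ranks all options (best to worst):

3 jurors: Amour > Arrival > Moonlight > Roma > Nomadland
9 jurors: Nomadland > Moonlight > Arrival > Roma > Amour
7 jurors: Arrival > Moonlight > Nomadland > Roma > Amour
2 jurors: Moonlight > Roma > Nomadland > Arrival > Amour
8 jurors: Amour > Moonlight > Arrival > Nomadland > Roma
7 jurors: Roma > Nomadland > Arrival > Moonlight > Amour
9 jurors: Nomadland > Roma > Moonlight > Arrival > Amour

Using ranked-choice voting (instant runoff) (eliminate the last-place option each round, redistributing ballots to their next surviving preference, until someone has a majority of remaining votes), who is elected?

Nomadland

Round 1: Amour 11, Roma 7, Arrival 7, Nomadland 18, Moonlight 2. Eliminate Moonlight.
Round 2: Amour 11, Roma 9, Arrival 7, Nomadland 18. Eliminate Arrival.
Round 3: Amour 11, Roma 9, Nomadland 25. Nomadland has a majority.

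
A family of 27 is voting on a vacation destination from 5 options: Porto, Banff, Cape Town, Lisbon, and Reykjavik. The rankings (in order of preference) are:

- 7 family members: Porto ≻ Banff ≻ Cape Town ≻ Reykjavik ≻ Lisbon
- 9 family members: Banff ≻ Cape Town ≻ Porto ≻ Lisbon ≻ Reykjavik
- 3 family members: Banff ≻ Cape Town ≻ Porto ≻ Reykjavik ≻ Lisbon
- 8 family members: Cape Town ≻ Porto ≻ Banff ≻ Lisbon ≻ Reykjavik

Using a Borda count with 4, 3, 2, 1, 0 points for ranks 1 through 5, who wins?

Porto: 7·4 + 9·2 + 3·2 + 8·3 = 76
Banff: 7·3 + 9·4 + 3·4 + 8·2 = 85
Cape Town: 7·2 + 9·3 + 3·3 + 8·4 = 82
Lisbon: 7·0 + 9·1 + 3·0 + 8·1 = 17
Reykjavik: 7·1 + 9·0 + 3·1 + 8·0 = 10
Banff has the highest Borda score (85).

Banff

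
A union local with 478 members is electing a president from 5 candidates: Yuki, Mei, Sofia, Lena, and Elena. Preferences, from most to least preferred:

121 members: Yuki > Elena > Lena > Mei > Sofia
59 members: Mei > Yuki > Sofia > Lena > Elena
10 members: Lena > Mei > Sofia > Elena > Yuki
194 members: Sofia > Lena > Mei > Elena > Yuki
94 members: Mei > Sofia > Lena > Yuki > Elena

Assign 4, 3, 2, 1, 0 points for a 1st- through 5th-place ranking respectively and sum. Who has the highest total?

Sofia

Yuki: 121·4 + 59·3 + 10·0 + 194·0 + 94·1 = 755
Mei: 121·1 + 59·4 + 10·3 + 194·2 + 94·4 = 1151
Sofia: 121·0 + 59·2 + 10·2 + 194·4 + 94·3 = 1196
Lena: 121·2 + 59·1 + 10·4 + 194·3 + 94·2 = 1111
Elena: 121·3 + 59·0 + 10·1 + 194·1 + 94·0 = 567
Sofia has the highest Borda score (1196).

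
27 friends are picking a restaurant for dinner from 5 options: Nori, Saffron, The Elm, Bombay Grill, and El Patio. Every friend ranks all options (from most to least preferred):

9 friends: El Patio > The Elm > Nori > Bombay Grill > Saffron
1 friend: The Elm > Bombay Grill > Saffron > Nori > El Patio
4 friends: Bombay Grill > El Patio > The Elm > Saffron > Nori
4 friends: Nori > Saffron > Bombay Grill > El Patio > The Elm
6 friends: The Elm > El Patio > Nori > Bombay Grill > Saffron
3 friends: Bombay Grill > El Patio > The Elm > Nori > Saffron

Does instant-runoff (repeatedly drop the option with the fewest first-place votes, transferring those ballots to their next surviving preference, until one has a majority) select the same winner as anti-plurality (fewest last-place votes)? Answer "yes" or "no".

Instant-runoff — R1 Nori 4, Saffron 0, The Elm 7, Bombay Grill 7, El Patio 9 (Saffron out); R2 Nori 4, The Elm 7, Bombay Grill 7, El Patio 9 (Nori out); R3 The Elm 7, Bombay Grill 11, El Patio 9 (The Elm out); R4 Bombay Grill 12, El Patio 15 (El Patio winner). Winner: El Patio.
Anti-plurality — last-place votes: Nori 4, Saffron 18, The Elm 4, Bombay Grill 0, El Patio 1. Winner: Bombay Grill.
The two methods disagree.

no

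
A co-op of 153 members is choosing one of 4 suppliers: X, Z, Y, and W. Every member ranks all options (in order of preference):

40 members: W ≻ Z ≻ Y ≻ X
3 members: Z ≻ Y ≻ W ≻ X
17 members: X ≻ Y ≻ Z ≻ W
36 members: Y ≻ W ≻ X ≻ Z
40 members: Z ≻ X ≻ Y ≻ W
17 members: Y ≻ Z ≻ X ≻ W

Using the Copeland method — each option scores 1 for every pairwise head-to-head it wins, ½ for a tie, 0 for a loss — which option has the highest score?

X: loses to Z, Y, and W → score 0.
Z: beats X, Y, and W → score 3.
Y: beats X and W; loses to Z → score 2.
W: beats X; loses to Z and Y → score 1.
Z has the best pairwise record.

Z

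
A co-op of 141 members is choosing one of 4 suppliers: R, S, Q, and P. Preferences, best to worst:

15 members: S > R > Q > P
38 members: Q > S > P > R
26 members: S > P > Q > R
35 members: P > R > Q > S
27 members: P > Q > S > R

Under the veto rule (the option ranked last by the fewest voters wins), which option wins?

Last-place votes: R 91, S 35, Q 0, P 15.
Q is ranked last by the fewest voters, so Q wins.

Q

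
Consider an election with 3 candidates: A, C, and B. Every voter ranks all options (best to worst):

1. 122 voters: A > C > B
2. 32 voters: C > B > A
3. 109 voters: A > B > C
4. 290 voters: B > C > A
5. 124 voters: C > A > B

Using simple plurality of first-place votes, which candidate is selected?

First-place votes: A 231, C 156, B 290.
B has the most first-place votes.

B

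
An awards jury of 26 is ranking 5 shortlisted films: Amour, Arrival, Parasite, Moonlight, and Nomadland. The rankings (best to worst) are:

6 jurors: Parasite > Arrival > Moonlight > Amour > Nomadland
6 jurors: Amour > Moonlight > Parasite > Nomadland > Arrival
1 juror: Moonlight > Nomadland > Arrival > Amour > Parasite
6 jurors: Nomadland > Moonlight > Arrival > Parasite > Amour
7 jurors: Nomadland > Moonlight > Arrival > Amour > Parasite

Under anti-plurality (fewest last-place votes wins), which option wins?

Moonlight

Last-place votes: Amour 6, Arrival 6, Parasite 8, Moonlight 0, Nomadland 6.
Moonlight is ranked last by the fewest voters, so Moonlight wins.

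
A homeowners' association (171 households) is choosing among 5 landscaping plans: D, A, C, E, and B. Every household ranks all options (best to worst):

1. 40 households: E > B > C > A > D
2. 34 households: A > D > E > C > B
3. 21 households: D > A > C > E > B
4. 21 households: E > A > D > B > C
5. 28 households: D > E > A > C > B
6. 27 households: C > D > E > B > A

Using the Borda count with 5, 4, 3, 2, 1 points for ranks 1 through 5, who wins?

D: 40·1 + 34·4 + 21·5 + 21·3 + 28·5 + 27·4 = 592
A: 40·2 + 34·5 + 21·4 + 21·4 + 28·3 + 27·1 = 529
C: 40·3 + 34·2 + 21·3 + 21·1 + 28·2 + 27·5 = 463
E: 40·5 + 34·3 + 21·2 + 21·5 + 28·4 + 27·3 = 642
B: 40·4 + 34·1 + 21·1 + 21·2 + 28·1 + 27·2 = 339
E has the highest Borda score (642).

E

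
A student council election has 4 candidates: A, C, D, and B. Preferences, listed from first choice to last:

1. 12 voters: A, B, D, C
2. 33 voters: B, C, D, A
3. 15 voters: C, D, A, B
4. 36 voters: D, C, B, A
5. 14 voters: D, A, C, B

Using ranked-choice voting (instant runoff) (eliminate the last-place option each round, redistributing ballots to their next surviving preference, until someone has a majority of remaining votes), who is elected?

Round 1: A 12, C 15, D 50, B 33. Eliminate A.
Round 2: C 15, D 50, B 45. Eliminate C.
Round 3: D 65, B 45. D has a majority.

D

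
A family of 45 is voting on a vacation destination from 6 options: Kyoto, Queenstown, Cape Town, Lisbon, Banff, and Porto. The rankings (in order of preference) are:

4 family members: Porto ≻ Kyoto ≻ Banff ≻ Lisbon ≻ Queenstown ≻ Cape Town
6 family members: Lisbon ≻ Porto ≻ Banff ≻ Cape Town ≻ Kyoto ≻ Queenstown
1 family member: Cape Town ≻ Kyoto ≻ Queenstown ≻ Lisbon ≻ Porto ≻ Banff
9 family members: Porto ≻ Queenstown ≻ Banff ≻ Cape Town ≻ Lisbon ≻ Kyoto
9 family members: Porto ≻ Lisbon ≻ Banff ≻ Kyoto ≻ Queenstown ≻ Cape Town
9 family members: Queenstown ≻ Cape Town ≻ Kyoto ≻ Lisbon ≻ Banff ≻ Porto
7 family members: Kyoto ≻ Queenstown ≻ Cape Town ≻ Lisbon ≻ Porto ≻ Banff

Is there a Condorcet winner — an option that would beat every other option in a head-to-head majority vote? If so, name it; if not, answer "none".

Checking pairwise contests:
Cape Town beats Kyoto 25–20.
Kyoto beats Queenstown 27–18.
Queenstown beats Cape Town 38–7.
Queenstown beats Lisbon 26–19.
Queenstown beats Banff 26–19.
Lisbon beats Porto 23–22.
Every option loses at least one head-to-head, so there is no Condorcet winner.

none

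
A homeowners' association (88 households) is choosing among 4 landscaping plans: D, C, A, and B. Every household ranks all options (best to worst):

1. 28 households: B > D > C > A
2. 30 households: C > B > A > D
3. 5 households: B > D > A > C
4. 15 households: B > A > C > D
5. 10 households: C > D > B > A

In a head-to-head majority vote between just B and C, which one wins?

Voters preferring B to C: 48; preferring C to B: 40.
B wins the head-to-head.

B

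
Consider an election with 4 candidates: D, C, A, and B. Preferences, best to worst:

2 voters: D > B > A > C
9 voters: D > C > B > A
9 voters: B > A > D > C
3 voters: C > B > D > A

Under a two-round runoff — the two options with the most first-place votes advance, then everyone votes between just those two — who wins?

Round 1 first-place votes: D 11, C 3, A 0, B 9.
D and B advance.
Runoff: D is preferred to B by 11 voters; B by 12.
B wins the runoff.

B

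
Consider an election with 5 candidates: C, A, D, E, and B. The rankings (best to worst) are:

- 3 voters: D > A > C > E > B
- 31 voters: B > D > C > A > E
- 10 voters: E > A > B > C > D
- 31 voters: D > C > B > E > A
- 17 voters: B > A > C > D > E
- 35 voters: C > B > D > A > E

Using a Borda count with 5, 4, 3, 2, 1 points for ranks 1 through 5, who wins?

B

C: 3·3 + 31·3 + 10·2 + 31·4 + 17·3 + 35·5 = 472
A: 3·4 + 31·2 + 10·4 + 31·1 + 17·4 + 35·2 = 283
D: 3·5 + 31·4 + 10·1 + 31·5 + 17·2 + 35·3 = 443
E: 3·2 + 31·1 + 10·5 + 31·2 + 17·1 + 35·1 = 201
B: 3·1 + 31·5 + 10·3 + 31·3 + 17·5 + 35·4 = 506
B has the highest Borda score (506).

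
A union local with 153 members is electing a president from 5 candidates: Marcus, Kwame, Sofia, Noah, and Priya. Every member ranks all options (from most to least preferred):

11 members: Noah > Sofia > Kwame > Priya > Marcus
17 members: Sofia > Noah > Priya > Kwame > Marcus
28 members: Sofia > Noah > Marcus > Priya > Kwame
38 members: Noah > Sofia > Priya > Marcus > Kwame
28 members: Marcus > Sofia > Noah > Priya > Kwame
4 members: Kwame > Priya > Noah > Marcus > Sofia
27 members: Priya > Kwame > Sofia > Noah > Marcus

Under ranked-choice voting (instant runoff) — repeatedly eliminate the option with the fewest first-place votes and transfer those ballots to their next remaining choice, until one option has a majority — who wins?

Round 1: Marcus 28, Kwame 4, Sofia 45, Noah 49, Priya 27. Eliminate Kwame.
Round 2: Marcus 28, Sofia 45, Noah 49, Priya 31. Eliminate Marcus.
Round 3: Sofia 73, Noah 49, Priya 31. Eliminate Priya.
Round 4: Sofia 100, Noah 53. Sofia has a majority.

Sofia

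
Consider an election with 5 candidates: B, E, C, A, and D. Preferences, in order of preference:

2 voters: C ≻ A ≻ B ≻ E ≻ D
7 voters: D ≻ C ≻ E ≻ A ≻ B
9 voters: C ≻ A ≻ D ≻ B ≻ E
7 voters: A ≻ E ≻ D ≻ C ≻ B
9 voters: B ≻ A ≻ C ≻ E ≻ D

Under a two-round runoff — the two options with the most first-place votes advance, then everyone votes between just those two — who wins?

C

Round 1 first-place votes: B 9, E 0, C 11, A 7, D 7.
C and B advance.
Runoff: C is preferred to B by 25 voters; B by 9.
C wins the runoff.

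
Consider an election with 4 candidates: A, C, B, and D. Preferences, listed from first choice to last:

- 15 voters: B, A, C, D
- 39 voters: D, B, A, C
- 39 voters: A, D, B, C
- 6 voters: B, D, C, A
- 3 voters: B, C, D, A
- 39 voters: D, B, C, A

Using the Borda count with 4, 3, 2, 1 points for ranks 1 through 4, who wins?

A: 15·3 + 39·2 + 39·4 + 6·1 + 3·1 + 39·1 = 327
C: 15·2 + 39·1 + 39·1 + 6·2 + 3·3 + 39·2 = 207
B: 15·4 + 39·3 + 39·2 + 6·4 + 3·4 + 39·3 = 408
D: 15·1 + 39·4 + 39·3 + 6·3 + 3·2 + 39·4 = 468
D has the highest Borda score (468).

D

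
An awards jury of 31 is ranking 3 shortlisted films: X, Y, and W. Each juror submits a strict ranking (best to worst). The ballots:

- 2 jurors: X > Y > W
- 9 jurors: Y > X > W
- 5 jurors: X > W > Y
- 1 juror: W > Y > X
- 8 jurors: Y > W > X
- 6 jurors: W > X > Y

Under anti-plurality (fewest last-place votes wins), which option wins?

Last-place votes: X 9, Y 11, W 11.
X is ranked last by the fewest voters, so X wins.

X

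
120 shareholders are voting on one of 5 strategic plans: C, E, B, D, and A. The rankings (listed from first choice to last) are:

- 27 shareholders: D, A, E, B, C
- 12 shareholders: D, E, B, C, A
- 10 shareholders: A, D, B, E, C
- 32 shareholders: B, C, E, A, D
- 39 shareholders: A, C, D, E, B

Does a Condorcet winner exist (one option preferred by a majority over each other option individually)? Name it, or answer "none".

A vs C: 76–44 for A.
A vs E: 76–44 for A.
A vs B: 76–44 for A.
A vs D: 81–39 for A.
A beats every other option head-to-head.

A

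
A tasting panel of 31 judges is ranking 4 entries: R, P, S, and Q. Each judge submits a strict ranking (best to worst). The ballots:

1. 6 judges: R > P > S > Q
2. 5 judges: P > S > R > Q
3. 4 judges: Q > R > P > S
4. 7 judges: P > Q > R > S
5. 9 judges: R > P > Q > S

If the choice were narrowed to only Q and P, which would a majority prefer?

Voters preferring Q to P: 4; preferring P to Q: 27.
P wins the head-to-head.

P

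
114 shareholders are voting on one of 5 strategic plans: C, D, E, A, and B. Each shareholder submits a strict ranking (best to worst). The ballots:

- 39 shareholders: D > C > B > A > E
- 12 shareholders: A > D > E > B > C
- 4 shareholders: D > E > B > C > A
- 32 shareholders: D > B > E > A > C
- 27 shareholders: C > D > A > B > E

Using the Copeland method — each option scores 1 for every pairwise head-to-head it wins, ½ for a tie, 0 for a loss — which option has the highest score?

C: beats E, A, and B; loses to D → score 3.
D: beats C, E, A, and B → score 4.
E: loses to C, D, A, and B → score 0.
A: beats E; loses to C, D, and B → score 1.
B: beats E and A; loses to C and D → score 2.
D has the best pairwise record.

D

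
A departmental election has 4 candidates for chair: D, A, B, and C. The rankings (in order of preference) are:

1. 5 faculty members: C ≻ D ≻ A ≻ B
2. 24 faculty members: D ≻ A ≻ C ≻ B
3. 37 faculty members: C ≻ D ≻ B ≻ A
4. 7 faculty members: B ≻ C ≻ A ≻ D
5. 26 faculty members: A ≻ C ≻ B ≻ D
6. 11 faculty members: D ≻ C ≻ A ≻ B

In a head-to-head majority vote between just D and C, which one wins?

Voters preferring D to C: 35; preferring C to D: 75.
C wins the head-to-head.

C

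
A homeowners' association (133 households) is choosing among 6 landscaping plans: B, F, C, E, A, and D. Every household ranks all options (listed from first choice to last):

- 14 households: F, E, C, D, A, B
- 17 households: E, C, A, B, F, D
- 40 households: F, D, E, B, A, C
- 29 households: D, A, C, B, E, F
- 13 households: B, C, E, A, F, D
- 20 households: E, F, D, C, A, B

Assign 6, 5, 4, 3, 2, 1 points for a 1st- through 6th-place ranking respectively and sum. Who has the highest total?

E

B: 14·1 + 17·3 + 40·3 + 29·3 + 13·6 + 20·1 = 370
F: 14·6 + 17·2 + 40·6 + 29·1 + 13·2 + 20·5 = 513
C: 14·4 + 17·5 + 40·1 + 29·4 + 13·5 + 20·3 = 422
E: 14·5 + 17·6 + 40·4 + 29·2 + 13·4 + 20·6 = 562
A: 14·2 + 17·4 + 40·2 + 29·5 + 13·3 + 20·2 = 400
D: 14·3 + 17·1 + 40·5 + 29·6 + 13·1 + 20·4 = 526
E has the highest Borda score (562).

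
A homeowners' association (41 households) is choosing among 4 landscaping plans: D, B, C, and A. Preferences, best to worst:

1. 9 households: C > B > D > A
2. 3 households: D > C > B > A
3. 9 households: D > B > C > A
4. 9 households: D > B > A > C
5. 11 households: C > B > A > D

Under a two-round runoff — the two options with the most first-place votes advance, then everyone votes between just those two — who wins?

D

Round 1 first-place votes: D 21, B 0, C 20, A 0.
D and C advance.
Runoff: D is preferred to C by 21 voters; C by 20.
D wins the runoff.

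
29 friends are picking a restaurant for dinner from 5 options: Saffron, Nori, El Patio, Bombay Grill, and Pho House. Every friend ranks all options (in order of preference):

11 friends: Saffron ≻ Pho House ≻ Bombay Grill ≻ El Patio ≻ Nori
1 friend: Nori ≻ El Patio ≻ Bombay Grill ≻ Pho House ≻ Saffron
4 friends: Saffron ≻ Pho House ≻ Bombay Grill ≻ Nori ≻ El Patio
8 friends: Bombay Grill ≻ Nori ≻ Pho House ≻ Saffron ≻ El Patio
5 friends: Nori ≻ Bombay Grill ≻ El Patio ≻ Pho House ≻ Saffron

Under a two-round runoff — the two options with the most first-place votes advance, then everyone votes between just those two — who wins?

Round 1 first-place votes: Saffron 15, Nori 6, El Patio 0, Bombay Grill 8, Pho House 0.
Saffron and Bombay Grill advance.
Runoff: Saffron is preferred to Bombay Grill by 15 voters; Bombay Grill by 14.
Saffron wins the runoff.

Saffron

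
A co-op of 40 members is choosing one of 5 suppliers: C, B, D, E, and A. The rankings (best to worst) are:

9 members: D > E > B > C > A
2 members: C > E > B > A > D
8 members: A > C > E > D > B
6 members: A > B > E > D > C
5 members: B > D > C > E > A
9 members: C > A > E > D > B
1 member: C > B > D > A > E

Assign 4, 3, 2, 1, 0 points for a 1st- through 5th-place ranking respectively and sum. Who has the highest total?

C

C: 9·1 + 2·4 + 8·3 + 6·0 + 5·2 + 9·4 + 1·4 = 91
B: 9·2 + 2·2 + 8·0 + 6·3 + 5·4 + 9·0 + 1·3 = 63
D: 9·4 + 2·0 + 8·1 + 6·1 + 5·3 + 9·1 + 1·2 = 76
E: 9·3 + 2·3 + 8·2 + 6·2 + 5·1 + 9·2 + 1·0 = 84
A: 9·0 + 2·1 + 8·4 + 6·4 + 5·0 + 9·3 + 1·1 = 86
C has the highest Borda score (91).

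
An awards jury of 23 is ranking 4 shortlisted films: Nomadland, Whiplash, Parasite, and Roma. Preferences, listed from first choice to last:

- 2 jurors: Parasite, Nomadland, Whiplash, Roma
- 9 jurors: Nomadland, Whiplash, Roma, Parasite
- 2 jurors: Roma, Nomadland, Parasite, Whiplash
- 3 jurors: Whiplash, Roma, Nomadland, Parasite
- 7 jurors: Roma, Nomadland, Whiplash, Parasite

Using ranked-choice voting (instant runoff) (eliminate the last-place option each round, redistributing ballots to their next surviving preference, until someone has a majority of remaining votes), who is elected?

Roma

Round 1: Nomadland 9, Whiplash 3, Parasite 2, Roma 9. Eliminate Parasite.
Round 2: Nomadland 11, Whiplash 3, Roma 9. Eliminate Whiplash.
Round 3: Nomadland 11, Roma 12. Roma has a majority.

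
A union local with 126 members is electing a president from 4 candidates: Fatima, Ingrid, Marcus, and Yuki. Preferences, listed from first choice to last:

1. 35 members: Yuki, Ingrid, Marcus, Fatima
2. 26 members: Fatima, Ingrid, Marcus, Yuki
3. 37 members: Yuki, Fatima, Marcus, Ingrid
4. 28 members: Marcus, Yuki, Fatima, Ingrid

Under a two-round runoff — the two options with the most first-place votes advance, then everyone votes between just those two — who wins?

Round 1 first-place votes: Fatima 26, Ingrid 0, Marcus 28, Yuki 72.
Yuki and Marcus advance.
Runoff: Yuki is preferred to Marcus by 72 voters; Marcus by 54.
Yuki wins the runoff.

Yuki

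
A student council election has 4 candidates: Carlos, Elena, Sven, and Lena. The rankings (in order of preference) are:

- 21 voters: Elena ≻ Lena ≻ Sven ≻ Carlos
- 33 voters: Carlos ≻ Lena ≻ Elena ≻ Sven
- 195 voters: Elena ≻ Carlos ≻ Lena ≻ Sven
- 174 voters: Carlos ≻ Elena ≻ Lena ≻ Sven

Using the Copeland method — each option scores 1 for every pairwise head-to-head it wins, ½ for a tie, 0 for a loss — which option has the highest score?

Carlos: beats Sven and Lena; loses to Elena → score 2.
Elena: beats Carlos, Sven, and Lena → score 3.
Sven: loses to Carlos, Elena, and Lena → score 0.
Lena: beats Sven; loses to Carlos and Elena → score 1.
Elena has the best pairwise record.

Elena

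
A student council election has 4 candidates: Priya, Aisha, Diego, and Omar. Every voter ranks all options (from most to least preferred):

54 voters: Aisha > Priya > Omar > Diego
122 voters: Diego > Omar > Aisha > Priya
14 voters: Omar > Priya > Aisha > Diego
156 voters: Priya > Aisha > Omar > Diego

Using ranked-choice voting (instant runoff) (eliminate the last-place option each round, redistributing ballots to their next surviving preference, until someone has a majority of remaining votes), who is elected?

Round 1: Priya 156, Aisha 54, Diego 122, Omar 14. Eliminate Omar.
Round 2: Priya 170, Aisha 54, Diego 122. Eliminate Aisha.
Round 3: Priya 224, Diego 122. Priya has a majority.

Priya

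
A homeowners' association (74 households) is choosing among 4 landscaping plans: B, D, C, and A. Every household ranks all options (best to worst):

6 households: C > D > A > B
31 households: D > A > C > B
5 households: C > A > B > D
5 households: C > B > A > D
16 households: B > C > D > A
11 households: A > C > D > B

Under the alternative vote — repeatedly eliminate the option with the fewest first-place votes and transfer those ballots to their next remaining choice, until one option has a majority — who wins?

Round 1: B 16, D 31, C 16, A 11. Eliminate A.
Round 2: B 16, D 31, C 27. Eliminate B.
Round 3: D 31, C 43. C has a majority.

C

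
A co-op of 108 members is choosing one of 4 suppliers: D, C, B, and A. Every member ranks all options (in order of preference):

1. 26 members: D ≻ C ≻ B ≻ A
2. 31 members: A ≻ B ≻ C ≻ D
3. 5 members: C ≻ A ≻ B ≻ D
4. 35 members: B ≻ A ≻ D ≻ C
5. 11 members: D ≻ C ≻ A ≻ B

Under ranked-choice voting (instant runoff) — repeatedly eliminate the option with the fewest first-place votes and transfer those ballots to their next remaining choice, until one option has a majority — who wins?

Round 1: D 37, C 5, B 35, A 31. Eliminate C.
Round 2: D 37, B 35, A 36. Eliminate B.
Round 3: D 37, A 71. A has a majority.

A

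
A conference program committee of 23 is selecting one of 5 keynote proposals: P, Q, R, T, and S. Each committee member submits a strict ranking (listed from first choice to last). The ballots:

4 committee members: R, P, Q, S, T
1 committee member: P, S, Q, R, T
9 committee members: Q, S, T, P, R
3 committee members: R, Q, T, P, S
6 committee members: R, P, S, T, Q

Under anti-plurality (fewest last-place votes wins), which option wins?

P

Last-place votes: P 0, Q 6, R 9, T 5, S 3.
P is ranked last by the fewest voters, so P wins.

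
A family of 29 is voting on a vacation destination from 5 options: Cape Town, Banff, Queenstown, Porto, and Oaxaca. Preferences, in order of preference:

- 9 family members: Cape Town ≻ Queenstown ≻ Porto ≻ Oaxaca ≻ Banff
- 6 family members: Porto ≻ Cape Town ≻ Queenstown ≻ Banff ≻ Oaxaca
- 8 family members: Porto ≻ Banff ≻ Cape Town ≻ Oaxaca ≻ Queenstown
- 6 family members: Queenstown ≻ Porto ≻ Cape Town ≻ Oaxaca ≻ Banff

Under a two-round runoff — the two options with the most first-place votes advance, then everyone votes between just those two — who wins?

Porto

Round 1 first-place votes: Cape Town 9, Banff 0, Queenstown 6, Porto 14, Oaxaca 0.
Porto and Cape Town advance.
Runoff: Porto is preferred to Cape Town by 20 voters; Cape Town by 9.
Porto wins the runoff.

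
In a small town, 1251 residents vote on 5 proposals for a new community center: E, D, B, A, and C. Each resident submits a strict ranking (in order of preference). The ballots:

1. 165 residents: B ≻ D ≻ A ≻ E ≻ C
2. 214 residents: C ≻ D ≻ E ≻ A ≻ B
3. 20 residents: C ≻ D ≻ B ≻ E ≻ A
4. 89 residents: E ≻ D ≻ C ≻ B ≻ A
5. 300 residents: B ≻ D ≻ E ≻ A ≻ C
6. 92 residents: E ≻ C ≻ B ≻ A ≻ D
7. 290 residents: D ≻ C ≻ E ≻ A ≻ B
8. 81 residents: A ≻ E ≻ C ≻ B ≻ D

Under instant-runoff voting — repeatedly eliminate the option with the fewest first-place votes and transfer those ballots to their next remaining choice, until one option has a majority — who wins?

Round 1: E 181, D 290, B 465, A 81, C 234. Eliminate A.
Round 2: E 262, D 290, B 465, C 234. Eliminate C.
Round 3: E 262, D 524, B 465. Eliminate E.
Round 4: D 613, B 638. B has a majority.

B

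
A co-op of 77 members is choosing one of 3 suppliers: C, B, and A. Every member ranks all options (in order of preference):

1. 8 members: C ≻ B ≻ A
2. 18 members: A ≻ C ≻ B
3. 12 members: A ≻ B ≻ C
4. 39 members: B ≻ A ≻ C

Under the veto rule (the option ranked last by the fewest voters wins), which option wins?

A

Last-place votes: C 51, B 18, A 8.
A is ranked last by the fewest voters, so A wins.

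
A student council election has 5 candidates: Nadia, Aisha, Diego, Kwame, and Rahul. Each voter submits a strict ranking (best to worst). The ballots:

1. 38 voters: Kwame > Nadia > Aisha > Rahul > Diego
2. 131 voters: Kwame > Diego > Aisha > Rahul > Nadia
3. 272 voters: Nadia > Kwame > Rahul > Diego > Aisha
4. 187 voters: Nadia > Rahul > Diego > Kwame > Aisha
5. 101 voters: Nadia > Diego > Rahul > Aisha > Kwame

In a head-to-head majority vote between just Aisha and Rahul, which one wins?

Rahul

Voters preferring Aisha to Rahul: 169; preferring Rahul to Aisha: 560.
Rahul wins the head-to-head.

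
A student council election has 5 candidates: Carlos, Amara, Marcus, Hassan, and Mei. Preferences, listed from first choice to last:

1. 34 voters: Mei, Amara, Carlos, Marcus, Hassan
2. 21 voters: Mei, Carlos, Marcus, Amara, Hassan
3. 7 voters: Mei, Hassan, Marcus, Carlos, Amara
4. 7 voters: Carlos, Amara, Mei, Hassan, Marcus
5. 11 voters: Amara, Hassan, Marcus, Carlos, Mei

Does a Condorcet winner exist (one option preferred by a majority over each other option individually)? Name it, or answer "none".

Mei vs Carlos: 62–18 for Mei.
Mei vs Amara: 62–18 for Mei.
Mei vs Marcus: 69–11 for Mei.
Mei vs Hassan: 69–11 for Mei.
Mei beats every other option head-to-head.

Mei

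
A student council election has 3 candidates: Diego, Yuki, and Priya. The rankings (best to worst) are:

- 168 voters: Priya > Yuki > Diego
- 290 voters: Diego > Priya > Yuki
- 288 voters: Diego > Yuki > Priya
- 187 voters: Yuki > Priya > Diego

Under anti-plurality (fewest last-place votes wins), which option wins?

Last-place votes: Diego 355, Yuki 290, Priya 288.
Priya is ranked last by the fewest voters, so Priya wins.

Priya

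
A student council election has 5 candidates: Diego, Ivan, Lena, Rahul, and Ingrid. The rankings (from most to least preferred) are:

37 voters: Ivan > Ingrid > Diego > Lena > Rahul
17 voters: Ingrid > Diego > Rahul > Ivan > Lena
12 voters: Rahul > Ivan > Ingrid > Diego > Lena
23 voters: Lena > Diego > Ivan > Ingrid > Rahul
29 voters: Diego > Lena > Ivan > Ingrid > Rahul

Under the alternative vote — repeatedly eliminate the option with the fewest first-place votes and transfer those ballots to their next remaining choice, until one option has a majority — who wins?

Round 1: Diego 29, Ivan 37, Lena 23, Rahul 12, Ingrid 17. Eliminate Rahul.
Round 2: Diego 29, Ivan 49, Lena 23, Ingrid 17. Eliminate Ingrid.
Round 3: Diego 46, Ivan 49, Lena 23. Eliminate Lena.
Round 4: Diego 69, Ivan 49. Diego has a majority.

Diego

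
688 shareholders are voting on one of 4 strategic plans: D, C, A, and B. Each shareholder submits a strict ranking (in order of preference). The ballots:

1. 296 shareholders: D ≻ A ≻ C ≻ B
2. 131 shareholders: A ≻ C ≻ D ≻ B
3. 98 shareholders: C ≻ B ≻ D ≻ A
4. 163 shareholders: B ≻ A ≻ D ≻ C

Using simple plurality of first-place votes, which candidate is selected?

First-place votes: D 296, C 98, A 131, B 163.
D has the most first-place votes.

D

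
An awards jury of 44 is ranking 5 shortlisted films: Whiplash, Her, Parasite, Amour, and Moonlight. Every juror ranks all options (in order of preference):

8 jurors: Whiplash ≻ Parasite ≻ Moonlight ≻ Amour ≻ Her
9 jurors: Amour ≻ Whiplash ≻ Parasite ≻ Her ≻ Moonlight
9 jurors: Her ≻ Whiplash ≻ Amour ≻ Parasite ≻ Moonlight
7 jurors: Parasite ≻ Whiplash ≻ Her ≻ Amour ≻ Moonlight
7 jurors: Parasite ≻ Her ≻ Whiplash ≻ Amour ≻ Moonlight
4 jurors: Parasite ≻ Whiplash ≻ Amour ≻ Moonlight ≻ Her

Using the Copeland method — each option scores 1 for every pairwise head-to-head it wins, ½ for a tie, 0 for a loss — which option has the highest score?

Whiplash

Whiplash: beats Her, Parasite, Amour, and Moonlight → score 4.
Her: beats Amour and Moonlight; loses to Whiplash and Parasite → score 2.
Parasite: beats Her, Amour, and Moonlight; loses to Whiplash → score 3.
Amour: beats Moonlight; loses to Whiplash, Her, and Parasite → score 1.
Moonlight: loses to Whiplash, Her, Parasite, and Amour → score 0.
Whiplash has the best pairwise record.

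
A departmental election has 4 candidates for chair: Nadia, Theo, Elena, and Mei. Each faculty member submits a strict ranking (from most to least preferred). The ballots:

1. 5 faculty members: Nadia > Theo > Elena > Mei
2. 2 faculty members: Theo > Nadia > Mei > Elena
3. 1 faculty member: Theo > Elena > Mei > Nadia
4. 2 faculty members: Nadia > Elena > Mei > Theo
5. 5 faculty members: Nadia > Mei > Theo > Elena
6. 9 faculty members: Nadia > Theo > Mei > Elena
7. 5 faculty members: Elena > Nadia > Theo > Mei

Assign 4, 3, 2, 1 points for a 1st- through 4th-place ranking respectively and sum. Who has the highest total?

Nadia: 5·4 + 2·3 + 1·1 + 2·4 + 5·4 + 9·4 + 5·3 = 106
Theo: 5·3 + 2·4 + 1·4 + 2·1 + 5·2 + 9·3 + 5·2 = 76
Elena: 5·2 + 2·1 + 1·3 + 2·3 + 5·1 + 9·1 + 5·4 = 55
Mei: 5·1 + 2·2 + 1·2 + 2·2 + 5·3 + 9·2 + 5·1 = 53
Nadia has the highest Borda score (106).

Nadia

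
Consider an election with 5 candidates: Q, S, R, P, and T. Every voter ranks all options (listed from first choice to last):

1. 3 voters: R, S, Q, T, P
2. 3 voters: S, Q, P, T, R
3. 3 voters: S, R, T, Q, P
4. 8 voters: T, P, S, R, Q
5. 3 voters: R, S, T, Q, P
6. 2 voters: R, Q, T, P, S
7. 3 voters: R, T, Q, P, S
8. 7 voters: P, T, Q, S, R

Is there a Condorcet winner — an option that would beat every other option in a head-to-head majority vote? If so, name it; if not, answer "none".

T

T vs Q: 24–8 for T.
T vs S: 20–12 for T.
T vs R: 18–14 for T.
T vs P: 22–10 for T.
T beats every other option head-to-head.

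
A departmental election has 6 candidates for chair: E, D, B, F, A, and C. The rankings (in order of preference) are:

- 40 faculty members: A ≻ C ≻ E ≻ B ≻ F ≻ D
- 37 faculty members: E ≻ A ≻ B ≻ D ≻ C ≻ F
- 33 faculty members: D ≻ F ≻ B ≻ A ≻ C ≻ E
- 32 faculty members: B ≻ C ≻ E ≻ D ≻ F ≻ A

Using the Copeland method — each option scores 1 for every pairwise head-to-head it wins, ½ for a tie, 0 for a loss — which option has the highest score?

E: beats D, B, and F; loses to A and C → score 3.
D: beats F; loses to E, B, A, and C → score 1.
B: beats D, F, and C; loses to E and A → score 3.
F: loses to E, D, B, A, and C → score 0.
A: beats E, D, B, F, and C → score 5.
C: beats E, D, and F; loses to B and A → score 3.
A has the best pairwise record.

A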